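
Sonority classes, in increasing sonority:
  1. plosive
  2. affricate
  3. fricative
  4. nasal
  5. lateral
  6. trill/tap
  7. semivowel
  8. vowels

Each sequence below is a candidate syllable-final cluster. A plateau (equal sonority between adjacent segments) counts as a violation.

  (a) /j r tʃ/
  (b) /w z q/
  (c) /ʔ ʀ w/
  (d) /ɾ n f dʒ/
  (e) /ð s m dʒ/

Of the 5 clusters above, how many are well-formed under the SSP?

(a) /j r tʃ/: profile 7-6-2 — obeys.
(b) /w z q/: profile 7-3-1 — obeys.
(c) /ʔ ʀ w/: profile 1-6-7 — violates.
(d) /ɾ n f dʒ/: profile 6-4-3-2 — obeys.
(e) /ð s m dʒ/: profile 3-3-4-2 — violates.

3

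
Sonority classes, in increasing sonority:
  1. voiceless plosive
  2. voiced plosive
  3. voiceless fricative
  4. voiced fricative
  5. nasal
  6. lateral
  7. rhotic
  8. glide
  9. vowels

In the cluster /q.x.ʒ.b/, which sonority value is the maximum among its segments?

/q/ — voiceless plosive, sonority 1.
/x/ — voiceless fricative, sonority 3.
/ʒ/ — voiced fricative, sonority 4.
/b/ — voiced plosive, sonority 2.
The maximum is 4.

4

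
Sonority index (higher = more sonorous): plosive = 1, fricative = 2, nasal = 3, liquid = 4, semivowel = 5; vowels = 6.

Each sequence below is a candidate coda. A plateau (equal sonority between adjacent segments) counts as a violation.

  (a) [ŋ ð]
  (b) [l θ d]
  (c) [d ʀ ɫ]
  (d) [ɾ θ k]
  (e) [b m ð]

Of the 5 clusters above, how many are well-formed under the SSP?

3

(a) sonority 3-2: well-formed.
(b) sonority 4-2-1: well-formed.
(c) sonority 1-4-4: ill-formed.
(d) sonority 4-2-1: well-formed.
(e) sonority 1-3-2: ill-formed.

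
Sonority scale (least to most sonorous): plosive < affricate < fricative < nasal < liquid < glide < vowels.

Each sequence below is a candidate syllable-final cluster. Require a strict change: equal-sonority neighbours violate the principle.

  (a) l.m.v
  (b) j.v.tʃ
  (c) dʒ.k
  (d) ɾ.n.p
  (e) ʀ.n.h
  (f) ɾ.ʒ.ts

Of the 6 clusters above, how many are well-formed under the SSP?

(a) 5-4-3 → obeys
(b) 6-3-2 → obeys
(c) 2-1 → obeys
(d) 5-4-1 → obeys
(e) 5-4-3 → obeys
(f) 5-3-2 → obeys

6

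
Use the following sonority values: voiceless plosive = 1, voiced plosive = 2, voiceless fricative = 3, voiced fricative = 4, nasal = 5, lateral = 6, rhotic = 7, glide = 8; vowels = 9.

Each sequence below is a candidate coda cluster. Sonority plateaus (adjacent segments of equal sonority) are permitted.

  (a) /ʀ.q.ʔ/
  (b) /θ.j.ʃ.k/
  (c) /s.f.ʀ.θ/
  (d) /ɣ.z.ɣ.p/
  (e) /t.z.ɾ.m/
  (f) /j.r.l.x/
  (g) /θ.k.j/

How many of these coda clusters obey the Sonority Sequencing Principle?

3

(a) 7-1-1 → obeys
(b) 3-8-3-1 → violates
(c) 3-3-7-3 → violates
(d) 4-4-4-1 → obeys
(e) 1-4-7-5 → violates
(f) 8-7-6-3 → obeys
(g) 3-1-8 → violates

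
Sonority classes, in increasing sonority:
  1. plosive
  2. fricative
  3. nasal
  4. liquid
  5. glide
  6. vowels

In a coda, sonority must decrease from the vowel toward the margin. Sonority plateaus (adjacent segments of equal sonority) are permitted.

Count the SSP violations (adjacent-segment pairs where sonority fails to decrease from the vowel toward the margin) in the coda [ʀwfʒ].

1

/ʀ/ is a liquid (sonority 4).
/w/ is a glide (sonority 5).
/f/ is a fricative (sonority 2).
/ʒ/ is a fricative (sonority 2).
/ʀ/→/w/: 4→5 (does not fall) — violation.
/w/→/f/: 5→2 (falls) — ok.
/f/→/ʒ/: 2→2 (plateau, allowed) — ok.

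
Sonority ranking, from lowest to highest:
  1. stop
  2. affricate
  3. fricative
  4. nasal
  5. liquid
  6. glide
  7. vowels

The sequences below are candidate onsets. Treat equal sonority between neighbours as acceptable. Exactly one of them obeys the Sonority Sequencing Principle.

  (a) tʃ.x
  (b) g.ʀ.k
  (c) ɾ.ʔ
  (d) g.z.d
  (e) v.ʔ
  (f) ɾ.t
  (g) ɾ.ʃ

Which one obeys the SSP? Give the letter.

(a) sonority 2-3: well-formed.
(b) sonority 1-5-1: ill-formed.
(c) sonority 5-1: ill-formed.
(d) sonority 1-3-1: ill-formed.
(e) sonority 3-1: ill-formed.
(f) sonority 5-1: ill-formed.
(g) sonority 5-3: ill-formed.

a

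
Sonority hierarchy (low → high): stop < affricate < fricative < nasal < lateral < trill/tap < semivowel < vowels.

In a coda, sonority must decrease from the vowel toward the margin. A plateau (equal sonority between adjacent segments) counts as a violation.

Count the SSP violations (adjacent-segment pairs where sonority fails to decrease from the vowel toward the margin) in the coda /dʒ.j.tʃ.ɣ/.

/dʒ/: affricate = 2.
/j/: semivowel = 7.
/tʃ/: affricate = 2.
/ɣ/: fricative = 3.
/dʒ/→/j/: 2→7 (does not fall) — violation.
/j/→/tʃ/: 7→2 (falls) — ok.
/tʃ/→/ɣ/: 2→3 (does not fall) — violation.

2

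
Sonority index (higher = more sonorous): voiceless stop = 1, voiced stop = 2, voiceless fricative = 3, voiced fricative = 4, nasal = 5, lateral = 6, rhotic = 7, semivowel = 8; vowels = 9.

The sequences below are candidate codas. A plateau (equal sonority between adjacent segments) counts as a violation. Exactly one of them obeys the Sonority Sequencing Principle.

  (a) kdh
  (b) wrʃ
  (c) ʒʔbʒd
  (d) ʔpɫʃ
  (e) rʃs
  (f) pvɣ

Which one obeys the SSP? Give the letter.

(a) kdh: profile 1-2-3 — violates.
(b) wrʃ: profile 8-7-3 — obeys.
(c) ʒʔbʒd: profile 4-1-2-4-2 — violates.
(d) ʔpɫʃ: profile 1-1-6-3 — violates.
(e) rʃs: profile 7-3-3 — violates.
(f) pvɣ: profile 1-4-4 — violates.

b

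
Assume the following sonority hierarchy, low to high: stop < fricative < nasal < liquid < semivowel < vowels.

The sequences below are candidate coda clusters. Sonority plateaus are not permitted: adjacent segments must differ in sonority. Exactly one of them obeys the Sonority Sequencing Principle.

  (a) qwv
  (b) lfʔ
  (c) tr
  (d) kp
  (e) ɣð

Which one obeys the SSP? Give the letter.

(a) 1-5-2 → violates
(b) 4-2-1 → obeys
(c) 1-4 → violates
(d) 1-1 → violates
(e) 2-2 → violates

b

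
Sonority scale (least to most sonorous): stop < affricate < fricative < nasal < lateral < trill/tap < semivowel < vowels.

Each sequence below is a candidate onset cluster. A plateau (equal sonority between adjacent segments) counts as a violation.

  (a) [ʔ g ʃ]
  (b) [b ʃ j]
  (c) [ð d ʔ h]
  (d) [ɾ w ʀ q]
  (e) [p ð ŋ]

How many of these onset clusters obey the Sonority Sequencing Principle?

2

(a) [ʔ g ʃ]: profile 1-1-3 — violates.
(b) [b ʃ j]: profile 1-3-7 — obeys.
(c) [ð d ʔ h]: profile 3-1-1-3 — violates.
(d) [ɾ w ʀ q]: profile 6-7-6-1 — violates.
(e) [p ð ŋ]: profile 1-3-4 — obeys.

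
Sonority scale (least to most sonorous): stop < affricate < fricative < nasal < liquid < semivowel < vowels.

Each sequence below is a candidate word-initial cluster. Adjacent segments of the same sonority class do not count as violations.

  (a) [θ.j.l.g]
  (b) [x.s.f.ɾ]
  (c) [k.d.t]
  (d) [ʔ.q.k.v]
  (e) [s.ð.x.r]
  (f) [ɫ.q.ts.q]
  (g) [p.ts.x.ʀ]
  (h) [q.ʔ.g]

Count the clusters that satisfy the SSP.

6

(a) 3-6-5-1 → violates
(b) 3-3-3-5 → obeys
(c) 1-1-1 → obeys
(d) 1-1-1-3 → obeys
(e) 3-3-3-5 → obeys
(f) 5-1-2-1 → violates
(g) 1-2-3-5 → obeys
(h) 1-1-1 → obeys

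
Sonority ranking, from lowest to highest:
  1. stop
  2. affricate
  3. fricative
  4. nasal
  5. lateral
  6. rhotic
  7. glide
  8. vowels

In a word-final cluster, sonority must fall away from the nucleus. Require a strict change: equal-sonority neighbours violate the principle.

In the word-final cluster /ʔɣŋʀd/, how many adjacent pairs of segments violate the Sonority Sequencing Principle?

/ʔ/: stop = 1.
/ɣ/: fricative = 3.
/ŋ/: nasal = 4.
/ʀ/: rhotic = 6.
/d/: stop = 1.
/ʔ/→/ɣ/: 1→3 (does not fall) — violation.
/ɣ/→/ŋ/: 3→4 (does not fall) — violation.
/ŋ/→/ʀ/: 4→6 (does not fall) — violation.
/ʀ/→/d/: 6→1 (falls) — ok.

3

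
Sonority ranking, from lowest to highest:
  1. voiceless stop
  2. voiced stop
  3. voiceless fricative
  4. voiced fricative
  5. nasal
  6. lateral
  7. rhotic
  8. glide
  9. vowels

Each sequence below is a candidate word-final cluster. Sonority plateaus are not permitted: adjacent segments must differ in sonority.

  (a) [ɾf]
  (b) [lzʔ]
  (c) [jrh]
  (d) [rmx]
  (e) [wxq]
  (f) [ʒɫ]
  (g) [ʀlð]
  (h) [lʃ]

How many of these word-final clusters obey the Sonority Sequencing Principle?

7

(a) 7-3 → obeys
(b) 6-4-1 → obeys
(c) 8-7-3 → obeys
(d) 7-5-3 → obeys
(e) 8-3-1 → obeys
(f) 4-6 → violates
(g) 7-6-4 → obeys
(h) 6-3 → obeys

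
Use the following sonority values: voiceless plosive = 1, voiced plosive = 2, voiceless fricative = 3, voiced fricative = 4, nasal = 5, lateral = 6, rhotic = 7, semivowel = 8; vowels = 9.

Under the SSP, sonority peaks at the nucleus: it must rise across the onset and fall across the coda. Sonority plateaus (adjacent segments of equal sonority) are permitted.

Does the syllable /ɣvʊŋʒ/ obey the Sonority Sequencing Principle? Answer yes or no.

Onset: /ɣ/ is a voiced fricative (sonority 4), /v/ is a voiced fricative (sonority 4); then the nucleus /ʊ/ (sonority 9).
Onset profile 4-4-9 — rises to the nucleus.
Coda: /ŋ/ is a nasal (sonority 5), /ʒ/ is a voiced fricative (sonority 4).
Coda profile 9-5-4 — falls from the nucleus.

yes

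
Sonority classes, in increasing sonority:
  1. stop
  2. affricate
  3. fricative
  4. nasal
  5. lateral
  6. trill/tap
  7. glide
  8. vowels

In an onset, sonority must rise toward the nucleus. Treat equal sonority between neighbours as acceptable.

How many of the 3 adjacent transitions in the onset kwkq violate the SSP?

1

/k/: stop = 1.
/w/: glide = 7.
/k/: stop = 1.
/q/: stop = 1.
/k/→/w/: 1→7 (rises) — ok.
/w/→/k/: 7→1 (does not rise) — violation.
/k/→/q/: 1→1 (plateau, allowed) — ok.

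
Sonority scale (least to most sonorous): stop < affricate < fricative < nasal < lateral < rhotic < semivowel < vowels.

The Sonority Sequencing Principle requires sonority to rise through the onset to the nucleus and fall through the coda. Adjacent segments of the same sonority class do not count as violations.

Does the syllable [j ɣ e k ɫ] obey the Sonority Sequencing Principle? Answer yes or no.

Onset: /j/ is a semivowel (sonority 7), /ɣ/ is a fricative (sonority 3); then the nucleus /e/ (sonority 8).
Onset profile 7-3-8 — does not rise throughout.
Coda: /k/ is a stop (sonority 1), /ɫ/ is a lateral (sonority 5).
Coda profile 8-1-5 — does not fall throughout.

no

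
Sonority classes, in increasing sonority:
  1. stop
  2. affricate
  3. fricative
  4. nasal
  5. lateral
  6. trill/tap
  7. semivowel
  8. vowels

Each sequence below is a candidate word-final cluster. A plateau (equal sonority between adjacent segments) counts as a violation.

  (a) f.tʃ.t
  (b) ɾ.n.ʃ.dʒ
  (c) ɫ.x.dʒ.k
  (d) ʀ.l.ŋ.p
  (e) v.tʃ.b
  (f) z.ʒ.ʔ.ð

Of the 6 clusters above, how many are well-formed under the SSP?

5

(a) sonority 3-2-1: well-formed.
(b) sonority 6-4-3-2: well-formed.
(c) sonority 5-3-2-1: well-formed.
(d) sonority 6-5-4-1: well-formed.
(e) sonority 3-2-1: well-formed.
(f) sonority 3-3-1-3: ill-formed.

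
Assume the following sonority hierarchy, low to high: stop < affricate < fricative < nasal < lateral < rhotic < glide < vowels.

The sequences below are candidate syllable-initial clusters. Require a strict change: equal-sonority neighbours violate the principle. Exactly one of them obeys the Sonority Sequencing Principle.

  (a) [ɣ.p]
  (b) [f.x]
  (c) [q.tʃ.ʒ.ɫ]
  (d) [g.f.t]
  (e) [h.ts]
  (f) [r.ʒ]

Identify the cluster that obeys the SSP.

c

(a) [ɣ.p]: profile 3-1 — violates.
(b) [f.x]: profile 3-3 — violates.
(c) [q.tʃ.ʒ.ɫ]: profile 1-2-3-5 — obeys.
(d) [g.f.t]: profile 1-3-1 — violates.
(e) [h.ts]: profile 3-2 — violates.
(f) [r.ʒ]: profile 6-3 — violates.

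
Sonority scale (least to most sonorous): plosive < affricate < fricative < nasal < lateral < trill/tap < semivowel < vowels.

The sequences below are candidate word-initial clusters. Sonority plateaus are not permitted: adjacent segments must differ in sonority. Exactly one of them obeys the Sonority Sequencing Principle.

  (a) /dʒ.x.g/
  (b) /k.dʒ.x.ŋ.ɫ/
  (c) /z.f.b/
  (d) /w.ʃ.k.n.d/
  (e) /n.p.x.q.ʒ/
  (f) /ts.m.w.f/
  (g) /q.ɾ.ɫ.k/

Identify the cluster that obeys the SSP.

(a) /dʒ.x.g/: profile 2-3-1 — violates.
(b) /k.dʒ.x.ŋ.ɫ/: profile 1-2-3-4-5 — obeys.
(c) /z.f.b/: profile 3-3-1 — violates.
(d) /w.ʃ.k.n.d/: profile 7-3-1-4-1 — violates.
(e) /n.p.x.q.ʒ/: profile 4-1-3-1-3 — violates.
(f) /ts.m.w.f/: profile 2-4-7-3 — violates.
(g) /q.ɾ.ɫ.k/: profile 1-6-5-1 — violates.

b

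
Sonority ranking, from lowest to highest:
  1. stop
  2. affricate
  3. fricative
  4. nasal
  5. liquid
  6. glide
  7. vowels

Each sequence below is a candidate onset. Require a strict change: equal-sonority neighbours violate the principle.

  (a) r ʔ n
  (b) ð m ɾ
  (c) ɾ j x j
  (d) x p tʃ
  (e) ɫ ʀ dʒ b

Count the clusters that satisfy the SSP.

1

(a) sonority 5-1-4: ill-formed.
(b) sonority 3-4-5: well-formed.
(c) sonority 5-6-3-6: ill-formed.
(d) sonority 3-1-2: ill-formed.
(e) sonority 5-5-2-1: ill-formed.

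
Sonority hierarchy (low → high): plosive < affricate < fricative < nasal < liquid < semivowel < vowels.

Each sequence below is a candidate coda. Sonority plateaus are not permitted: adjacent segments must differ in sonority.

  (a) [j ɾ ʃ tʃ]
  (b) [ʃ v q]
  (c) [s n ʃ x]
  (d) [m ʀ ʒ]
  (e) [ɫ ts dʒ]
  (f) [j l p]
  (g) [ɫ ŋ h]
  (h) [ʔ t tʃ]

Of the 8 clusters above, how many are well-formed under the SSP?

(a) 6-5-3-2 → obeys
(b) 3-3-1 → violates
(c) 3-4-3-3 → violates
(d) 4-5-3 → violates
(e) 5-2-2 → violates
(f) 6-5-1 → obeys
(g) 5-4-3 → obeys
(h) 1-1-2 → violates

3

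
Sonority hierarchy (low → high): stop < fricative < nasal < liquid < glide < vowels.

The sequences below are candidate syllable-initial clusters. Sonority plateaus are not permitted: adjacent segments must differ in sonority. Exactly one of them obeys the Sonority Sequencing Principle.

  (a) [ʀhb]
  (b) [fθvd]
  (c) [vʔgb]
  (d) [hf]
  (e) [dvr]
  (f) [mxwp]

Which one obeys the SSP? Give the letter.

(a) [ʀhb]: profile 4-2-1 — violates.
(b) [fθvd]: profile 2-2-2-1 — violates.
(c) [vʔgb]: profile 2-1-1-1 — violates.
(d) [hf]: profile 2-2 — violates.
(e) [dvr]: profile 1-2-4 — obeys.
(f) [mxwp]: profile 3-2-5-1 — violates.

e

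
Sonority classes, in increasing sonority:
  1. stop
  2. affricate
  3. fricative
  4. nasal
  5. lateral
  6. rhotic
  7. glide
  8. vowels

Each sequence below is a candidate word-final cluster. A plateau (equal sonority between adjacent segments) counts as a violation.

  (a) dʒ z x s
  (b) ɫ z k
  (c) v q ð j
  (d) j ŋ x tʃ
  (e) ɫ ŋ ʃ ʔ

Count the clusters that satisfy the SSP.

3

(a) sonority 2-3-3-3: ill-formed.
(b) sonority 5-3-1: well-formed.
(c) sonority 3-1-3-7: ill-formed.
(d) sonority 7-4-3-2: well-formed.
(e) sonority 5-4-3-1: well-formed.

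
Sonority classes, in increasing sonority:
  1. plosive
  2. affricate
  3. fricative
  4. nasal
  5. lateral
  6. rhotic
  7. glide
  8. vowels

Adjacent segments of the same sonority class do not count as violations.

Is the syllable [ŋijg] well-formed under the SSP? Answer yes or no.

Onset: /ŋ/ is a nasal (sonority 4); then the nucleus /i/ (sonority 8).
Onset profile 4-8 — rises to the nucleus.
Coda: /j/ is a glide (sonority 7), /g/ is a plosive (sonority 1).
Coda profile 8-7-1 — falls from the nucleus.

yes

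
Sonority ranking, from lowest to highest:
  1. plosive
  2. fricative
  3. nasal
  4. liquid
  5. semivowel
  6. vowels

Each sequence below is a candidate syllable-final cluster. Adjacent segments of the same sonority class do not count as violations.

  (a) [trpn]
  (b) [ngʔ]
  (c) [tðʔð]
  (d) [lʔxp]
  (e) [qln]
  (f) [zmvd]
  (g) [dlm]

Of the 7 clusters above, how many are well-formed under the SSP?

(a) 1-4-1-3 → violates
(b) 3-1-1 → obeys
(c) 1-2-1-2 → violates
(d) 4-1-2-1 → violates
(e) 1-4-3 → violates
(f) 2-3-2-1 → violates
(g) 1-4-3 → violates

1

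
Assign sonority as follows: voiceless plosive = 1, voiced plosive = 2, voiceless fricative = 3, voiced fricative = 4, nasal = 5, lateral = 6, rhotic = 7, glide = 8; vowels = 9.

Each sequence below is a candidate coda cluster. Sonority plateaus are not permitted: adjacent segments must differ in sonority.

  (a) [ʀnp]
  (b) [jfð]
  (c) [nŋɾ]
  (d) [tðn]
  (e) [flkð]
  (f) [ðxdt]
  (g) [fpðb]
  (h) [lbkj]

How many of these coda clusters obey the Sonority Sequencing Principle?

(a) [ʀnp]: profile 7-5-1 — obeys.
(b) [jfð]: profile 8-3-4 — violates.
(c) [nŋɾ]: profile 5-5-7 — violates.
(d) [tðn]: profile 1-4-5 — violates.
(e) [flkð]: profile 3-6-1-4 — violates.
(f) [ðxdt]: profile 4-3-2-1 — obeys.
(g) [fpðb]: profile 3-1-4-2 — violates.
(h) [lbkj]: profile 6-2-1-8 — violates.

2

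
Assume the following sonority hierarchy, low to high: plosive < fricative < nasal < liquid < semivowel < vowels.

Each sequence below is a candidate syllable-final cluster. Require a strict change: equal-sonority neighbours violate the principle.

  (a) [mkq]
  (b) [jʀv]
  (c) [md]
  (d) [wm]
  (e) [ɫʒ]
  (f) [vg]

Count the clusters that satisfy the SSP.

(a) sonority 3-1-1: ill-formed.
(b) sonority 5-4-2: well-formed.
(c) sonority 3-1: well-formed.
(d) sonority 5-3: well-formed.
(e) sonority 4-2: well-formed.
(f) sonority 2-1: well-formed.

5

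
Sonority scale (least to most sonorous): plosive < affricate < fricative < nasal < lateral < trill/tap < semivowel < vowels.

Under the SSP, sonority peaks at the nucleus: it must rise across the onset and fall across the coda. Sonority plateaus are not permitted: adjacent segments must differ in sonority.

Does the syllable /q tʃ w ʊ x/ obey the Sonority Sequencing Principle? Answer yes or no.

yes

Onset: /q/ is a plosive (sonority 1), /tʃ/ is an affricate (sonority 2), /w/ is a semivowel (sonority 7); then the nucleus /ʊ/ (sonority 8).
Onset profile 1-2-7-8 — rises to the nucleus.
Coda: /x/ is a fricative (sonority 3).
Coda profile 8-3 — falls from the nucleus.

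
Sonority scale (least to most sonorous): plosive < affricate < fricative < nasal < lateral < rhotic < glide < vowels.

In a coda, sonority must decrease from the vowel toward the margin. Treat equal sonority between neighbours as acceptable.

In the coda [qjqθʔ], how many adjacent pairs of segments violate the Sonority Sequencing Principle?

/q/ — plosive, sonority 1.
/j/ — glide, sonority 7.
/q/ — plosive, sonority 1.
/θ/ — fricative, sonority 3.
/ʔ/ — plosive, sonority 1.
/q/→/j/: 1→7 (does not fall) — violation.
/j/→/q/: 7→1 (falls) — ok.
/q/→/θ/: 1→3 (does not fall) — violation.
/θ/→/ʔ/: 3→1 (falls) — ok.

2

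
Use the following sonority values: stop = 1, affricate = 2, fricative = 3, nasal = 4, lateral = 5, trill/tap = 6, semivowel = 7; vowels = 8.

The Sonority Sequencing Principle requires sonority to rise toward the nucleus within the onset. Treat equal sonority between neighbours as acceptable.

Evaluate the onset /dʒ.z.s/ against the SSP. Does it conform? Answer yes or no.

yes

/dʒ/ — affricate, sonority 2.
/z/ — fricative, sonority 3.
/s/ — fricative, sonority 3.
The profile 2-3-3 is non-decreasing (plateaus allowed), so the onset satisfies the SSP.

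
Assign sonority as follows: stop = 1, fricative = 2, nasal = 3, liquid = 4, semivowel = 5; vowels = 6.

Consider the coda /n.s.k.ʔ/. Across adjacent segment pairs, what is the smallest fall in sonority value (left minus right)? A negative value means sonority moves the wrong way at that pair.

/n/ is a nasal (sonority 3).
/s/ is a fricative (sonority 2).
/k/ is a stop (sonority 1).
/ʔ/ is a stop (sonority 1).
/n/→/s/: change +1.
/s/→/k/: change +1.
/k/→/ʔ/: change +0.
Minimum = 0.

0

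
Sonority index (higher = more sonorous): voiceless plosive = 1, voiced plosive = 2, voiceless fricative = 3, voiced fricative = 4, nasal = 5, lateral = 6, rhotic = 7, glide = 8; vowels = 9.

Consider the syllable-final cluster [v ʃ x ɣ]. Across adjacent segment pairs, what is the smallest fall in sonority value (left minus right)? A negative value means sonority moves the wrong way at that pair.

/v/ is a voiced fricative (sonority 4).
/ʃ/ is a voiceless fricative (sonority 3).
/x/ is a voiceless fricative (sonority 3).
/ɣ/ is a voiced fricative (sonority 4).
/v/→/ʃ/: change +1.
/ʃ/→/x/: change +0.
/x/→/ɣ/: change -1.
Minimum = -1.

-1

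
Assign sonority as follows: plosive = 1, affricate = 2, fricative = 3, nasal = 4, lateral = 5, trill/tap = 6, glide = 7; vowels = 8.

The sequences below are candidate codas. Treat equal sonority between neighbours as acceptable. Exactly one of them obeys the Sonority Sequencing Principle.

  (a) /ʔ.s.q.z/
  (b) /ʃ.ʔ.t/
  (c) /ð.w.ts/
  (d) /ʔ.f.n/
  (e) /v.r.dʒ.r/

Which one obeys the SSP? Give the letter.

(a) /ʔ.s.q.z/: profile 1-3-1-3 — violates.
(b) /ʃ.ʔ.t/: profile 3-1-1 — obeys.
(c) /ð.w.ts/: profile 3-7-2 — violates.
(d) /ʔ.f.n/: profile 1-3-4 — violates.
(e) /v.r.dʒ.r/: profile 3-6-2-6 — violates.

b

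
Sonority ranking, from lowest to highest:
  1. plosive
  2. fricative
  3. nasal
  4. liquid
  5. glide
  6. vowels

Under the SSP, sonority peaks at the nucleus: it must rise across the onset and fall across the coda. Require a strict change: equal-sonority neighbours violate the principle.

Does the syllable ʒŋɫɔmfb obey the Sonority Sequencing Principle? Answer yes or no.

yes

Onset: /ʒ/ is a fricative (sonority 2), /ŋ/ is a nasal (sonority 3), /ɫ/ is a liquid (sonority 4); then the nucleus /ɔ/ (sonority 6).
Onset profile 2-3-4-6 — rises to the nucleus.
Coda: /m/ is a nasal (sonority 3), /f/ is a fricative (sonority 2), /b/ is a plosive (sonority 1).
Coda profile 6-3-2-1 — falls from the nucleus.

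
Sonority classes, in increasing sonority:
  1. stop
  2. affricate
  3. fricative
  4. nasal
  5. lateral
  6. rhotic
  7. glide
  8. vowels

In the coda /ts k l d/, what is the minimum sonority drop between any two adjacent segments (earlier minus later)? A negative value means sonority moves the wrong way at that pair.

/ts/: affricate = 2.
/k/: stop = 1.
/l/: lateral = 5.
/d/: stop = 1.
/ts/→/k/: change +1.
/k/→/l/: change -4.
/l/→/d/: change +4.
Minimum = -4.

-4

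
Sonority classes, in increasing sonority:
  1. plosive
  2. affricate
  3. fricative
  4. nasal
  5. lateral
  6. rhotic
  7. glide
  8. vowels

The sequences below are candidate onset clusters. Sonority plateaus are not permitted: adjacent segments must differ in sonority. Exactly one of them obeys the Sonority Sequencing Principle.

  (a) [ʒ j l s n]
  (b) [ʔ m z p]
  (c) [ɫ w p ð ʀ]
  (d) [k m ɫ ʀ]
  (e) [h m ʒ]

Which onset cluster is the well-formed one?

d

(a) sonority 3-7-5-3-4: ill-formed.
(b) sonority 1-4-3-1: ill-formed.
(c) sonority 5-7-1-3-6: ill-formed.
(d) sonority 1-4-5-6: well-formed.
(e) sonority 3-4-3: ill-formed.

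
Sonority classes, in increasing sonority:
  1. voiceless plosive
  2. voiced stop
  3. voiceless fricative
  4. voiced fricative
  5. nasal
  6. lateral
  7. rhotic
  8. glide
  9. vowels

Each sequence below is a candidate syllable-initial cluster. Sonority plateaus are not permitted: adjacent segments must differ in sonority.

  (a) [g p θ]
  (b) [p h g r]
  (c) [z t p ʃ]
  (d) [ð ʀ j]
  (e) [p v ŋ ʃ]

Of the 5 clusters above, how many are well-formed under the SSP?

1

(a) [g p θ]: profile 2-1-3 — violates.
(b) [p h g r]: profile 1-3-2-7 — violates.
(c) [z t p ʃ]: profile 4-1-1-3 — violates.
(d) [ð ʀ j]: profile 4-7-8 — obeys.
(e) [p v ŋ ʃ]: profile 1-4-5-3 — violates.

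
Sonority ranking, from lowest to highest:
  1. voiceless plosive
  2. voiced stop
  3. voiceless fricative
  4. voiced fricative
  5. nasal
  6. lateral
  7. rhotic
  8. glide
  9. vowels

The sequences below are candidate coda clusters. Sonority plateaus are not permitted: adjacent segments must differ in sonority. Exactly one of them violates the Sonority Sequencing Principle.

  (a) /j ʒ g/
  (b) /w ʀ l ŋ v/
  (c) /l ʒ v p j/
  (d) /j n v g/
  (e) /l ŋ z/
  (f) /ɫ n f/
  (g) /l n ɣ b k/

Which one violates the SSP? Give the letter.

c

(a) /j ʒ g/: profile 8-4-2 — obeys.
(b) /w ʀ l ŋ v/: profile 8-7-6-5-4 — obeys.
(c) /l ʒ v p j/: profile 6-4-4-1-8 — violates.
(d) /j n v g/: profile 8-5-4-2 — obeys.
(e) /l ŋ z/: profile 6-5-4 — obeys.
(f) /ɫ n f/: profile 6-5-3 — obeys.
(g) /l n ɣ b k/: profile 6-5-4-2-1 — obeys.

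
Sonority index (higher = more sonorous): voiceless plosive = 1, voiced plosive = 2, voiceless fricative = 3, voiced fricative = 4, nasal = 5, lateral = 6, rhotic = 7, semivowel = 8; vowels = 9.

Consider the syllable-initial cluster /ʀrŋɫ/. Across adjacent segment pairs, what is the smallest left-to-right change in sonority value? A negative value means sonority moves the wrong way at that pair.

/ʀ/ — rhotic, sonority 7.
/r/ — rhotic, sonority 7.
/ŋ/ — nasal, sonority 5.
/ɫ/ — lateral, sonority 6.
/ʀ/→/r/: change +0.
/r/→/ŋ/: change -2.
/ŋ/→/ɫ/: change +1.
Minimum = -2.

-2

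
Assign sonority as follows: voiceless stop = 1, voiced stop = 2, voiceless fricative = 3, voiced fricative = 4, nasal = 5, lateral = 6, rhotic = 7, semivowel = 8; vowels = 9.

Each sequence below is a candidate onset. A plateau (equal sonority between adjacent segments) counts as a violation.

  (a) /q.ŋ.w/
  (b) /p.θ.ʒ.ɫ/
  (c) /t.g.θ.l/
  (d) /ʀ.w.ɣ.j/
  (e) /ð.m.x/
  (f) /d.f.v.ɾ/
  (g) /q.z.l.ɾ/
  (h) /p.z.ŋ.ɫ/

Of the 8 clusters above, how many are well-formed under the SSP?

6

(a) /q.ŋ.w/: profile 1-5-8 — obeys.
(b) /p.θ.ʒ.ɫ/: profile 1-3-4-6 — obeys.
(c) /t.g.θ.l/: profile 1-2-3-6 — obeys.
(d) /ʀ.w.ɣ.j/: profile 7-8-4-8 — violates.
(e) /ð.m.x/: profile 4-5-3 — violates.
(f) /d.f.v.ɾ/: profile 2-3-4-7 — obeys.
(g) /q.z.l.ɾ/: profile 1-4-6-7 — obeys.
(h) /p.z.ŋ.ɫ/: profile 1-4-5-6 — obeys.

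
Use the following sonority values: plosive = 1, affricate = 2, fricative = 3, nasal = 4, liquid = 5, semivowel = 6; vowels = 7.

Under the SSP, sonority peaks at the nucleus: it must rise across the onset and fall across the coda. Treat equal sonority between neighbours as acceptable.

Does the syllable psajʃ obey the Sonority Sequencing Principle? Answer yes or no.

yes

Onset: /p/ is a plosive (sonority 1), /s/ is a fricative (sonority 3); then the nucleus /a/ (sonority 7).
Onset profile 1-3-7 — rises to the nucleus.
Coda: /j/ is a semivowel (sonority 6), /ʃ/ is a fricative (sonority 3).
Coda profile 7-6-3 — falls from the nucleus.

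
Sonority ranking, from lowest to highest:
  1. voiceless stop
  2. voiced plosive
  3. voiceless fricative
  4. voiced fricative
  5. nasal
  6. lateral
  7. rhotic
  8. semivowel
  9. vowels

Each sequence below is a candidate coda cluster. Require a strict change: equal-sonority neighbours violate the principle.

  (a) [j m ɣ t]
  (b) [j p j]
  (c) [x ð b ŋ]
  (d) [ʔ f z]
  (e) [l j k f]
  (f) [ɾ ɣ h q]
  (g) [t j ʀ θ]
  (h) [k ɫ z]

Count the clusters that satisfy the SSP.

2

(a) sonority 8-5-4-1: well-formed.
(b) sonority 8-1-8: ill-formed.
(c) sonority 3-4-2-5: ill-formed.
(d) sonority 1-3-4: ill-formed.
(e) sonority 6-8-1-3: ill-formed.
(f) sonority 7-4-3-1: well-formed.
(g) sonority 1-8-7-3: ill-formed.
(h) sonority 1-6-4: ill-formed.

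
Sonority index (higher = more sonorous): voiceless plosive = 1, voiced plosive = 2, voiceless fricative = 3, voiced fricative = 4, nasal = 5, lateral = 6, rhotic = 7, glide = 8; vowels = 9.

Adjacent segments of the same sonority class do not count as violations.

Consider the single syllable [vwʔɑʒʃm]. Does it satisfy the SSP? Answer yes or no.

no

Onset: /v/ is a voiced fricative (sonority 4), /w/ is a glide (sonority 8), /ʔ/ is a voiceless plosive (sonority 1); then the nucleus /ɑ/ (sonority 9).
Onset profile 4-8-1-9 — does not rise throughout.
Coda: /ʒ/ is a voiced fricative (sonority 4), /ʃ/ is a voiceless fricative (sonority 3), /m/ is a nasal (sonority 5).
Coda profile 9-4-3-5 — does not fall throughout.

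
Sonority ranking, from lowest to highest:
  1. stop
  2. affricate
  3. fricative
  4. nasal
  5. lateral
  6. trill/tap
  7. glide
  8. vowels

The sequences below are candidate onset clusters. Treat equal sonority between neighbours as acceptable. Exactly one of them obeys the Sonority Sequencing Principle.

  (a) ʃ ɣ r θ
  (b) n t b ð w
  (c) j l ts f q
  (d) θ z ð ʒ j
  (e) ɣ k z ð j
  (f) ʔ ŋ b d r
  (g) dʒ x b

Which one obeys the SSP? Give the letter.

(a) ʃ ɣ r θ: profile 3-3-6-3 — violates.
(b) n t b ð w: profile 4-1-1-3-7 — violates.
(c) j l ts f q: profile 7-5-2-3-1 — violates.
(d) θ z ð ʒ j: profile 3-3-3-3-7 — obeys.
(e) ɣ k z ð j: profile 3-1-3-3-7 — violates.
(f) ʔ ŋ b d r: profile 1-4-1-1-6 — violates.
(g) dʒ x b: profile 2-3-1 — violates.

d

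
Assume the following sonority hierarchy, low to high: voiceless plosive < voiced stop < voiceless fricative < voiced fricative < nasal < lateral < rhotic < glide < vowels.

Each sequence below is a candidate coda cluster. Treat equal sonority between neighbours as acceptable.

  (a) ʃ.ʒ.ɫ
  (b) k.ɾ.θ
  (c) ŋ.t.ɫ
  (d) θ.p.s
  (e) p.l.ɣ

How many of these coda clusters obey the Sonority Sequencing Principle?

(a) 3-4-6 → violates
(b) 1-7-3 → violates
(c) 5-1-6 → violates
(d) 3-1-3 → violates
(e) 1-6-4 → violates

0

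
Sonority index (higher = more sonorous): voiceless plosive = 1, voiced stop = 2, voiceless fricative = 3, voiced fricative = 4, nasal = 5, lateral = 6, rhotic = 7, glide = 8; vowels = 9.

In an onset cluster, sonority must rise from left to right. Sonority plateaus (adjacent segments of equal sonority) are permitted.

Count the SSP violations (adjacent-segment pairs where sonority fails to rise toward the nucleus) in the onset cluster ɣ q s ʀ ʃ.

2

/ɣ/: voiced fricative = 4.
/q/: voiceless plosive = 1.
/s/: voiceless fricative = 3.
/ʀ/: rhotic = 7.
/ʃ/: voiceless fricative = 3.
/ɣ/→/q/: 4→1 (does not rise) — violation.
/q/→/s/: 1→3 (rises) — ok.
/s/→/ʀ/: 3→7 (rises) — ok.
/ʀ/→/ʃ/: 7→3 (does not rise) — violation.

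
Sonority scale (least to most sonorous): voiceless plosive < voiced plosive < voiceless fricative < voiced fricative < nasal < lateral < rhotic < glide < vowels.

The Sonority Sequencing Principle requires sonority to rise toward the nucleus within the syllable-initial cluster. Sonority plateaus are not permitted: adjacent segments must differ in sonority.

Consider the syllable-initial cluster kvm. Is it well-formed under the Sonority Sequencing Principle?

yes

/k/ is a voiceless plosive (sonority 1).
/v/ is a voiced fricative (sonority 4).
/m/ is a nasal (sonority 5).
The profile 1-4-5 strictly rises, so the syllable-initial cluster satisfies the SSP.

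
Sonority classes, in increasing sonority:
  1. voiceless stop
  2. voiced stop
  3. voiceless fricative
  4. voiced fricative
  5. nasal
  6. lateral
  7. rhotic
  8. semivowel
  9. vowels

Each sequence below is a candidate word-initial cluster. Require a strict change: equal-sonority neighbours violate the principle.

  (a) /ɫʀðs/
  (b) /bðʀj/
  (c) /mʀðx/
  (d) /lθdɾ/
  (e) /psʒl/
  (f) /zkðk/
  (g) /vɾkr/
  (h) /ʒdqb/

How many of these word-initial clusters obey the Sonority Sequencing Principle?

2

(a) 6-7-4-3 → violates
(b) 2-4-7-8 → obeys
(c) 5-7-4-3 → violates
(d) 6-3-2-7 → violates
(e) 1-3-4-6 → obeys
(f) 4-1-4-1 → violates
(g) 4-7-1-7 → violates
(h) 4-2-1-2 → violates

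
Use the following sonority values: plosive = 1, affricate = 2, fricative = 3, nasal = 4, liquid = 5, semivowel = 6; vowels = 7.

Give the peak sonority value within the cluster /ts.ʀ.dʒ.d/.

/ts/ is an affricate (sonority 2).
/ʀ/ is a liquid (sonority 5).
/dʒ/ is an affricate (sonority 2).
/d/ is a plosive (sonority 1).
The maximum is 5.

5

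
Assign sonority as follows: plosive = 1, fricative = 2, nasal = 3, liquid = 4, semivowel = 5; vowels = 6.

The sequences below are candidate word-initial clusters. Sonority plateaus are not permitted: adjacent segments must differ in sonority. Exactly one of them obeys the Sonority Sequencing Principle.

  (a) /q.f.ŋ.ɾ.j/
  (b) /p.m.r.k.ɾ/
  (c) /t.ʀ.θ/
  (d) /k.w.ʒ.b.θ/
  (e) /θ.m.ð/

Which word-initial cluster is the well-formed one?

(a) /q.f.ŋ.ɾ.j/: profile 1-2-3-4-5 — obeys.
(b) /p.m.r.k.ɾ/: profile 1-3-4-1-4 — violates.
(c) /t.ʀ.θ/: profile 1-4-2 — violates.
(d) /k.w.ʒ.b.θ/: profile 1-5-2-1-2 — violates.
(e) /θ.m.ð/: profile 2-3-2 — violates.

a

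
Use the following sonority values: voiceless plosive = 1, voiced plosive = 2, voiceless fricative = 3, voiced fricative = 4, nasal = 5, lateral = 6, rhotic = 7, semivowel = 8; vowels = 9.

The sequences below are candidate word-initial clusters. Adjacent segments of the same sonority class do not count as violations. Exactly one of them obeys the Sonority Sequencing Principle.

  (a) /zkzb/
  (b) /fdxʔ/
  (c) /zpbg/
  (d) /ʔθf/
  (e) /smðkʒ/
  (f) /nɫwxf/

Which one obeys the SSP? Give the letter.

d

(a) /zkzb/: profile 4-1-4-2 — violates.
(b) /fdxʔ/: profile 3-2-3-1 — violates.
(c) /zpbg/: profile 4-1-2-2 — violates.
(d) /ʔθf/: profile 1-3-3 — obeys.
(e) /smðkʒ/: profile 3-5-4-1-4 — violates.
(f) /nɫwxf/: profile 5-6-8-3-3 — violates.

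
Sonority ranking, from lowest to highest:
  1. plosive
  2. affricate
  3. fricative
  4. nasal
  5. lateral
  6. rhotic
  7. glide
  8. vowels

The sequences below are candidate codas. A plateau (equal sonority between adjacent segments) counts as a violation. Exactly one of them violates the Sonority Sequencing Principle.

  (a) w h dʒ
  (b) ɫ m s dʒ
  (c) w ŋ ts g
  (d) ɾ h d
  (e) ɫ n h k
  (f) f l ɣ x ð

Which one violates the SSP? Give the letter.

(a) w h dʒ: profile 7-3-2 — obeys.
(b) ɫ m s dʒ: profile 5-4-3-2 — obeys.
(c) w ŋ ts g: profile 7-4-2-1 — obeys.
(d) ɾ h d: profile 6-3-1 — obeys.
(e) ɫ n h k: profile 5-4-3-1 — obeys.
(f) f l ɣ x ð: profile 3-5-3-3-3 — violates.

f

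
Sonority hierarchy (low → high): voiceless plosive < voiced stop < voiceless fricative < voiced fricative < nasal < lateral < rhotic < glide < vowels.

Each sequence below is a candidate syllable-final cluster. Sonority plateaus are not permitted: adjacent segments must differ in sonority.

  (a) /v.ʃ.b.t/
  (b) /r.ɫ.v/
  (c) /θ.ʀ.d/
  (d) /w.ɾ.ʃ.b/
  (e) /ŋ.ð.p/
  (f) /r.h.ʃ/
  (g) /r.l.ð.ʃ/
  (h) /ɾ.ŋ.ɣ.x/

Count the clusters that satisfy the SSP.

6

(a) 4-3-2-1 → obeys
(b) 7-6-4 → obeys
(c) 3-7-2 → violates
(d) 8-7-3-2 → obeys
(e) 5-4-1 → obeys
(f) 7-3-3 → violates
(g) 7-6-4-3 → obeys
(h) 7-5-4-3 → obeys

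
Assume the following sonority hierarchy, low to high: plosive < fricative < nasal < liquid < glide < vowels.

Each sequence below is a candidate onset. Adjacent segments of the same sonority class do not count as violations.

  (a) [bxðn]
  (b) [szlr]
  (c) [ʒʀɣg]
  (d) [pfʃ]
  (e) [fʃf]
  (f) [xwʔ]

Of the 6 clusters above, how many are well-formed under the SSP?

4

(a) [bxðn]: profile 1-2-2-3 — obeys.
(b) [szlr]: profile 2-2-4-4 — obeys.
(c) [ʒʀɣg]: profile 2-4-2-1 — violates.
(d) [pfʃ]: profile 1-2-2 — obeys.
(e) [fʃf]: profile 2-2-2 — obeys.
(f) [xwʔ]: profile 2-5-1 — violates.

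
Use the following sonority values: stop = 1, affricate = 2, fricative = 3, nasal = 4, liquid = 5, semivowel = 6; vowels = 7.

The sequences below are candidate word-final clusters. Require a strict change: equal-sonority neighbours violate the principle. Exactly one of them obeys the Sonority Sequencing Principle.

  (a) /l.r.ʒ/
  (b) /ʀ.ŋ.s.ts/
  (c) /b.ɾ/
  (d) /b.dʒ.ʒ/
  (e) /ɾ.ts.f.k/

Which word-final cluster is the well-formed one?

b

(a) 5-5-3 → violates
(b) 5-4-3-2 → obeys
(c) 1-5 → violates
(d) 1-2-3 → violates
(e) 5-2-3-1 → violates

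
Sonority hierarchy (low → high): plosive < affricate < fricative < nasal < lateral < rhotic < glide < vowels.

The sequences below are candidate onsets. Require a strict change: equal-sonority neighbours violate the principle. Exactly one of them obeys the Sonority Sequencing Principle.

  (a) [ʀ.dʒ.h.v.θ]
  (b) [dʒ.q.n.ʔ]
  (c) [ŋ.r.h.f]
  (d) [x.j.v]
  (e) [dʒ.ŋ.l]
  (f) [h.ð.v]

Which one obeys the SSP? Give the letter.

e

(a) sonority 6-2-3-3-3: ill-formed.
(b) sonority 2-1-4-1: ill-formed.
(c) sonority 4-6-3-3: ill-formed.
(d) sonority 3-7-3: ill-formed.
(e) sonority 2-4-5: well-formed.
(f) sonority 3-3-3: ill-formed.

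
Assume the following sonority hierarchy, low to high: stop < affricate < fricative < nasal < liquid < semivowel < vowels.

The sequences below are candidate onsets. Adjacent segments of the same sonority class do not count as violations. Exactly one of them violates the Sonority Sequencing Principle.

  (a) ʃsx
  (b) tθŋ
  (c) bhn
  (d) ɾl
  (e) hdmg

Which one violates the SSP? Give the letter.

e

(a) 3-3-3 → obeys
(b) 1-3-4 → obeys
(c) 1-3-4 → obeys
(d) 5-5 → obeys
(e) 3-1-4-1 → violates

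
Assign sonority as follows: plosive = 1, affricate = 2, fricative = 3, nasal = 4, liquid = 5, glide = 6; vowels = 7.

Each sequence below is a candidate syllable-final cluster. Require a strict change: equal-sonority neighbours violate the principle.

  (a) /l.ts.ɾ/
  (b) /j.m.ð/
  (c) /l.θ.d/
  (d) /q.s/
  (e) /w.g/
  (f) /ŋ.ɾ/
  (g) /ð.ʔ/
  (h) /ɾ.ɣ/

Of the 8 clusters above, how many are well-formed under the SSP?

(a) sonority 5-2-5: ill-formed.
(b) sonority 6-4-3: well-formed.
(c) sonority 5-3-1: well-formed.
(d) sonority 1-3: ill-formed.
(e) sonority 6-1: well-formed.
(f) sonority 4-5: ill-formed.
(g) sonority 3-1: well-formed.
(h) sonority 5-3: well-formed.

5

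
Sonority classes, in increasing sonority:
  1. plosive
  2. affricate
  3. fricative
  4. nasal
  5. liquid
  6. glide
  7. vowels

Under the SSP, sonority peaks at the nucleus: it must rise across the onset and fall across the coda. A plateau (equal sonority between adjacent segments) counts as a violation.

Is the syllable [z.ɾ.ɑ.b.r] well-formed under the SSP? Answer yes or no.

no

Onset: /z/ is a fricative (sonority 3), /ɾ/ is a liquid (sonority 5); then the nucleus /ɑ/ (sonority 7).
Onset profile 3-5-7 — rises to the nucleus.
Coda: /b/ is a plosive (sonority 1), /r/ is a liquid (sonority 5).
Coda profile 7-1-5 — does not strictly fall throughout.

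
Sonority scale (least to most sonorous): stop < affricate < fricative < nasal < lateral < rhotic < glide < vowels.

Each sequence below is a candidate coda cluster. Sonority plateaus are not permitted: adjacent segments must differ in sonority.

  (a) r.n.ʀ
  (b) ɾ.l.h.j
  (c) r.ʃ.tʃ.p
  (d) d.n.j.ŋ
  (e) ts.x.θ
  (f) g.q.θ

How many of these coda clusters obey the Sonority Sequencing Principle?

1

(a) sonority 6-4-6: ill-formed.
(b) sonority 6-5-3-7: ill-formed.
(c) sonority 6-3-2-1: well-formed.
(d) sonority 1-4-7-4: ill-formed.
(e) sonority 2-3-3: ill-formed.
(f) sonority 1-1-3: ill-formed.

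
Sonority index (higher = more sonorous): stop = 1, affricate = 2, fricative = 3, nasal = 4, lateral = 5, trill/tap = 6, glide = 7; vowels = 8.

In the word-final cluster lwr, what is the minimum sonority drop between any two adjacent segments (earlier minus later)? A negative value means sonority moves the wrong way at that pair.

/l/ is a lateral (sonority 5).
/w/ is a glide (sonority 7).
/r/ is a trill/tap (sonority 6).
/l/→/w/: change -2.
/w/→/r/: change +1.
Minimum = -2.

-2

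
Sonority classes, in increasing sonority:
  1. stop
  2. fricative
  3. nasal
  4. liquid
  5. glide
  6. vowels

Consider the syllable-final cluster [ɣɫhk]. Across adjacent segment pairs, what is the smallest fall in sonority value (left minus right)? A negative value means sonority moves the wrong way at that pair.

/ɣ/ is a fricative (sonority 2).
/ɫ/ is a liquid (sonority 4).
/h/ is a fricative (sonority 2).
/k/ is a stop (sonority 1).
/ɣ/→/ɫ/: change -2.
/ɫ/→/h/: change +2.
/h/→/k/: change +1.
Minimum = -2.

-2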